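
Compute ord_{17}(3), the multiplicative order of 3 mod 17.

16

ord(3) | φ(17) = 17 − 1 = 16 = 2^4.
Divisors of 16: 1, 2, 4, 8, 16.
Check 3^d mod 17 for each divisor in increasing order:
3^1 ≡ 3
3^2 ≡ 9
3^4 ≡ 13
3^8 ≡ 16
3^16 ≡ 1
Therefore the multiplicative order of 3 modulo 17 is 16.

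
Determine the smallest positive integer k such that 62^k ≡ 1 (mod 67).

11

By Lagrange's theorem, ord_67(62) divides φ(67) = 67 − 1 = 66 = 2 · 3 · 11.
Divisors of 66: 1, 2, 3, 6, 11, 22, 33, 66.
Compute 62^d (mod 67) for the divisors d until we hit 1:
62^1 ≡ 62 (mod 67)
62^2 ≡ 25 (mod 67)
62^3 ≡ 9 (mod 67)
62^6 ≡ 14 (mod 67)
62^11 ≡ 1 (mod 67) ✓
So ord_67(62) = 11.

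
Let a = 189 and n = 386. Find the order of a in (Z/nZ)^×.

48

Since 189 ∈ (Z/386Z)^×, its order divides φ(386) = φ(2)·φ(193) = 1·192 = 192 = 2^6 · 3.
Divisors of 192: 1, 2, 3, 4, 6, 8, 12, 16, 24, 32, 48, 64, 96, 192.
Test each divisor d:
189^1 ≡ 189
189^2 ≡ 209
189^3 ≡ 129
189^4 ≡ 63
189^6 ≡ 43
189^8 ≡ 109
189^12 ≡ 305
189^16 ≡ 301
189^24 ≡ 385
189^32 ≡ 277
189^48 ≡ 1
Hence ord(189) = 48.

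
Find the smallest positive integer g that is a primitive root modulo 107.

2

φ(107) = 107 − 1 = 106 = 2 · 53.
g is a primitive root iff g^(106/q) ≢ 1 (mod 107) for each prime q ∈ {2, 53}.
g = 2: 2^53 ≡ 106; 2^2 ≡ 4 — none is 1, so 2 is a primitive root.
The smallest primitive root modulo 107 is 2.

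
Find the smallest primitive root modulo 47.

5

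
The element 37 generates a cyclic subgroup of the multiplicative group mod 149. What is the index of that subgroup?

ord(37) | φ(149) = 149 − 1 = 148 = 2^2 · 37.
Divisors of 148: 1, 2, 4, 37, 74, 148.
Evaluate successive powers at the divisors of 148:
37^1 ≡ 37
37^2 ≡ 28
37^4 ≡ 39
37^37 ≡ 1
So ord_149(37) = 37, hence |⟨37⟩| = 37.
[(Z/149Z)^× : ⟨37⟩] = 148/37 = 4.

4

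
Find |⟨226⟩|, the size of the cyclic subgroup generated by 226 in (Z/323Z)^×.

144

ord(226) | φ(323) = φ(17·19) = (17−1)·(19−1) = 16·18 = 288 = 2^5 · 3^2.
Divisors of 288: 1, 2, 3, 4, 6, 8, 9, 12, 16, 18, 24, 32, 36, 48, 72, 96, 144, 288.
Test each divisor d:
226^1 ≡ 226 (mod 323)
226^2 ≡ 42 (mod 323)
226^3 ≡ 125 (mod 323)
226^4 ≡ 149 (mod 323)
226^6 ≡ 121 (mod 323)
226^8 ≡ 237 (mod 323)
226^9 ≡ 267 (mod 323)
226^12 ≡ 106 (mod 323)
226^16 ≡ 290 (mod 323)
226^18 ≡ 229 (mod 323)
226^24 ≡ 254 (mod 323)
226^32 ≡ 120 (mod 323)
226^36 ≡ 115 (mod 323)
226^48 ≡ 239 (mod 323)
226^72 ≡ 305 (mod 323)
226^96 ≡ 273 (mod 323)
226^144 ≡ 1 (mod 323) ✓
So ord_323(226) = 144.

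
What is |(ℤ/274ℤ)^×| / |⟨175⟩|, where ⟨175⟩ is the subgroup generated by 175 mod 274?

8

The order of 175 must divide φ(274) = φ(2)·φ(137) = 1·136 = 136 = 2^3 · 17.
Divisors of 136: 1, 2, 4, 8, 17, 34, 68, 136.
Test each divisor d:
175^1 ≡ 175
175^2 ≡ 211
175^4 ≡ 133
175^8 ≡ 153
175^17 ≡ 1
Thus |⟨175⟩| = ord(175) = 17.
Index = |(Z/274Z)^×| / |⟨175⟩| = 136 / 17 = 8.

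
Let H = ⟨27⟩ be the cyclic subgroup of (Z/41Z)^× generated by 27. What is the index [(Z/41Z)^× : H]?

5

Since 27 ∈ (Z/41Z)^×, its order divides φ(41) = 41 − 1 = 40 = 2^3 · 5.
Divisors of 40: 1, 2, 4, 5, 8, 10, 20, 40.
Compute 27^d (mod 41) for the divisors d until we hit 1:
27^1 ≡ 27 (mod 41)
27^2 ≡ 32 (mod 41)
27^4 ≡ 40 (mod 41)
27^5 ≡ 14 (mod 41)
27^8 ≡ 1 (mod 41) ✓
So ord_41(27) = 8, hence |⟨27⟩| = 8.
[(Z/41Z)^× : ⟨27⟩] = 40/8 = 5.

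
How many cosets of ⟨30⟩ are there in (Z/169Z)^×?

2

Since 30 ∈ (Z/169Z)^×, its order divides φ(169) = φ(13^2) = 13·(13−1) = 156 = 2^2 · 3 · 13.
Divisors of 156: 1, 2, 3, 4, 6, 12, 13, 26, 39, 52, 78, 156.
Test each divisor d:
30^1 ≡ 30 (mod 169)
30^2 ≡ 55 (mod 169)
30^3 ≡ 129 (mod 169)
30^4 ≡ 152 (mod 169)
30^6 ≡ 79 (mod 169)
30^12 ≡ 157 (mod 169)
30^13 ≡ 147 (mod 169)
30^26 ≡ 146 (mod 169)
30^39 ≡ 168 (mod 169)
30^52 ≡ 22 (mod 169)
30^78 ≡ 1 (mod 169) ✓
The order of 30 is 78, so the subgroup it generates has 78 elements.
Index = |(Z/169Z)^×| / |⟨30⟩| = 156 / 78 = 2.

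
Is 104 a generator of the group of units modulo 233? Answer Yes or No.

No

φ(233) = 233 − 1 = 232 = 2^3 · 29.
104 is a primitive root mod 233 iff 104^(φ(233)/q) ≢ 1 for every prime q | φ(233), i.e. q ∈ {2, 29}.
104^116 ≡ 1 (mod 233)  [q = 2: ≡ 1 ✗]
104^8 ≡ 38 (mod 233)  [q = 29: ≢ 1 ✓]
Since 104^116 ≡ 1, the order of 104 divides 116 < 232, so 104 is not a primitive root.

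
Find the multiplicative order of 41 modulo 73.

Since 41 ∈ (Z/73Z)^×, its order divides φ(73) = 73 − 1 = 72 = 2^3 · 3^2.
Divisors of 72: 1, 2, 3, 4, 6, 8, 9, 12, 18, 24, 36, 72.
Check 41^d mod 73 for each divisor in increasing order:
41^1 ≡ 41 (mod 73)
41^2 ≡ 2 (mod 73)
41^3 ≡ 9 (mod 73)
41^4 ≡ 4 (mod 73)
41^6 ≡ 8 (mod 73)
41^8 ≡ 16 (mod 73)
41^9 ≡ 72 (mod 73)
41^12 ≡ 64 (mod 73)
41^18 ≡ 1 (mod 73) ✓
The smallest such exponent is 18, so the order of 41 is 18.

18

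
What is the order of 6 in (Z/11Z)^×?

10

By Lagrange's theorem, ord_11(6) divides φ(11) = 11 − 1 = 10 = 2 · 5.
Divisors of 10: 1, 2, 5, 10.
Compute 6^d (mod 11) for the divisors d until we hit 1:
6^1 ≡ 6
6^2 ≡ 3
6^5 ≡ 10
6^10 ≡ 1
Therefore the multiplicative order of 6 modulo 11 is 10.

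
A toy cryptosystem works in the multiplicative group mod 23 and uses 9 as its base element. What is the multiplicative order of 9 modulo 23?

ord(9) | φ(23) = 23 − 1 = 22 = 2 · 11.
Divisors of 22: 1, 2, 11, 22.
Compute 9^d (mod 23) for the divisors d until we hit 1:
9^1 ≡ 9 (mod 23)
9^2 ≡ 12 (mod 23)
9^11 ≡ 1 (mod 23) ✓
Hence ord(9) = 11.

11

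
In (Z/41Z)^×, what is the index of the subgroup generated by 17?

1

The order of 17 must divide φ(41) = 41 − 1 = 40 = 2^3 · 5.
Divisors of 40: 1, 2, 4, 5, 8, 10, 20, 40.
Compute 17^d (mod 41) for the divisors d until we hit 1:
17^1 ≡ 17 (mod 41)
17^2 ≡ 2 (mod 41)
17^4 ≡ 4 (mod 41)
17^5 ≡ 27 (mod 41)
17^8 ≡ 16 (mod 41)
17^10 ≡ 32 (mod 41)
17^20 ≡ 40 (mod 41)
17^40 ≡ 1 (mod 41) ✓
So ord_41(17) = 40, hence |⟨17⟩| = 40.
The index is φ(41) / ord(17) = 40 / 40 = 1.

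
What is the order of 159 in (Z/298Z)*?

ord(159) | φ(298) = φ(2)·φ(149) = 1·148 = 148 = 2^2 · 37.
Divisors of 148: 1, 2, 4, 37, 74, 148.
Evaluate successive powers at the divisors of 148:
159^1 ≡ 159
159^2 ≡ 249
159^4 ≡ 17
159^37 ≡ 105
159^74 ≡ 297
159^148 ≡ 1
Hence ord(159) = 148.

148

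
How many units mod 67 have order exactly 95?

φ(67) = 67 − 1 = 66 = 2 · 3 · 11.
Since (Z/67Z)^× is cyclic of order 66, the number of elements of order d is φ(d) when d | 66 and 0 otherwise.
Here 66 is not a multiple of 95, so there are no elements of order 95.

0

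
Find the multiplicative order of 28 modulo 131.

65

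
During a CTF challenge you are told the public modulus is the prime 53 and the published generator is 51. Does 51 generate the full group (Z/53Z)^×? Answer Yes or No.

φ(53) = 53 − 1 = 52 = 2^2 · 13.
51 is a primitive root mod 53 iff 51^(φ(53)/q) ≢ 1 for every prime q | φ(53), i.e. q ∈ {2, 13}.
51^26 ≡ 52 (mod 53)  [q = 2: ≢ 1 ✓]
51^4 ≡ 16 (mod 53)  [q = 13: ≢ 1 ✓]
All checks pass, so 51 has order 52 and is a primitive root modulo 53.

Yes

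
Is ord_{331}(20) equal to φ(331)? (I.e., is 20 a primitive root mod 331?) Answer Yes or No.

No

φ(331) = 331 − 1 = 330 = 2 · 3 · 5 · 11.
20 is a primitive root mod 331 iff 20^(φ(331)/q) ≢ 1 for every prime q | φ(331), i.e. q ∈ {2, 3, 5, 11}.
20^165 ≡ 1 (mod 331)  [q = 2: ≡ 1 ✗]
20^110 ≡ 299 (mod 331)  [q = 3: ≢ 1 ✓]
20^66 ≡ 323 (mod 331)  [q = 5: ≢ 1 ✓]
20^30 ≡ 180 (mod 331)  [q = 11: ≢ 1 ✓]
Since 20^165 ≡ 1, the order of 20 divides 165 < 330, so 20 is not a primitive root.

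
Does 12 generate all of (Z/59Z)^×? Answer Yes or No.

No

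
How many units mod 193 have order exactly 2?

1

φ(193) = 193 − 1 = 192 = 2^6 · 3.
(Z/193Z)^× is cyclic (|G| = 192); a cyclic group of order m has exactly φ(d) elements of each order d | m, and none otherwise.
2 | 192, and φ(2) = 2 − 1 = 1.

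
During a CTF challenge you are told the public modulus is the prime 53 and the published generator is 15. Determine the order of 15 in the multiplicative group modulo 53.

13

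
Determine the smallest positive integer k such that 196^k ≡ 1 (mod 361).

171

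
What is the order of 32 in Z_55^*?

The order of 32 must divide φ(55) = φ(5·11) = (5−1)·(11−1) = 4·10 = 40 = 2^3 · 5.
Divisors of 40: 1, 2, 4, 5, 8, 10, 20, 40.
Evaluate successive powers at the divisors of 40:
32^1 ≡ 32
32^2 ≡ 34
32^4 ≡ 1
The smallest such exponent is 4, so the order of 32 is 4.

4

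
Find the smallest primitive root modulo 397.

φ(397) = 397 − 1 = 396 = 2^2 · 3^2 · 11.
Test candidates g = 2, 3, … against the prime factors q ∈ {2, 3, 11} of φ(397): g is a generator iff g^(396/q) ≢ 1 for every such q.
g = 2: 2^198 ≡ 396; 2^132 ≡ 1 — hits 1, so not a primitive root.
g = 3: 3^198 ≡ 1 — hits 1, so not a primitive root.
g = 4: 4^198 ≡ 1 — hits 1, so not a primitive root.
g = 5: 5^198 ≡ 396; 5^132 ≡ 362; 5^36 ≡ 290 — none is 1, so 5 is a primitive root.
The smallest primitive root modulo 397 is 5.

5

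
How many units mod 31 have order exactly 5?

4

φ(31) = 31 − 1 = 30 = 2 · 3 · 5.
Since (Z/31Z)^× is cyclic of order 30, the number of elements of order d is φ(d) when d | 30 and 0 otherwise.
5 | 30, and φ(5) = 5 − 1 = 4.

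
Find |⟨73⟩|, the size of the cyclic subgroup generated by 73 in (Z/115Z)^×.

44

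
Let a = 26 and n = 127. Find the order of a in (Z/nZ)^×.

Since 26 ∈ (Z/127Z)^×, its order divides φ(127) = 127 − 1 = 126 = 2 · 3^2 · 7.
Divisors of 126: 1, 2, 3, 6, 7, 9, 14, 18, 21, 42, 63, 126.
Test each divisor d:
26^1 ≡ 26 (mod 127)
26^2 ≡ 41 (mod 127)
26^3 ≡ 50 (mod 127)
26^6 ≡ 87 (mod 127)
26^7 ≡ 103 (mod 127)
26^9 ≡ 32 (mod 127)
26^14 ≡ 68 (mod 127)
26^18 ≡ 8 (mod 127)
26^21 ≡ 19 (mod 127)
26^42 ≡ 107 (mod 127)
26^63 ≡ 1 (mod 127) ✓
So ord_127(26) = 63.

63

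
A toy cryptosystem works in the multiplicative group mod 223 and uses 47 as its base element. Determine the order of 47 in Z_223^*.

111

Since 47 ∈ (Z/223Z)^×, its order divides φ(223) = 223 − 1 = 222 = 2 · 3 · 37.
Divisors of 222: 1, 2, 3, 6, 37, 74, 111, 222.
Evaluate successive powers at the divisors of 222:
47^1 ≡ 47 (mod 223)
47^2 ≡ 202 (mod 223)
47^3 ≡ 128 (mod 223)
47^6 ≡ 105 (mod 223)
47^37 ≡ 183 (mod 223)
47^74 ≡ 39 (mod 223)
47^111 ≡ 1 (mod 223) ✓
So ord_223(47) = 111.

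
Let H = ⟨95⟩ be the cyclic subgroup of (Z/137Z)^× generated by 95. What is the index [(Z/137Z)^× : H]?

1

By Lagrange's theorem, ord_137(95) divides φ(137) = 137 − 1 = 136 = 2^3 · 17.
Divisors of 136: 1, 2, 4, 8, 17, 34, 68, 136.
Test each divisor d:
95^1 ≡ 95
95^2 ≡ 120
95^4 ≡ 15
95^8 ≡ 88
95^17 ≡ 127
95^34 ≡ 100
95^68 ≡ 136
95^136 ≡ 1
Thus |⟨95⟩| = ord(95) = 136.
The index is φ(137) / ord(95) = 136 / 136 = 1.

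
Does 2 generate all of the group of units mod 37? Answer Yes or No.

φ(37) = 37 − 1 = 36 = 2^2 · 3^2.
Test 2^(36/q) mod 37 for each prime factor q of 36:
2^18 ≡ 36 (mod 37)  [q = 2: ≢ 1 ✓]
2^12 ≡ 26 (mod 37)  [q = 3: ≢ 1 ✓]
All checks pass, so 2 has order 36 and is a primitive root modulo 37.

Yes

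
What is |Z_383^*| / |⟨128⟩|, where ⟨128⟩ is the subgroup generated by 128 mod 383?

Since 128 ∈ (Z/383Z)^×, its order divides φ(383) = 383 − 1 = 382 = 2 · 191.
Divisors of 382: 1, 2, 191, 382.
Evaluate successive powers at the divisors of 382:
128^1 ≡ 128 (mod 383)
128^2 ≡ 298 (mod 383)
128^191 ≡ 1 (mod 383) ✓
The order of 128 is 191, so the subgroup it generates has 191 elements.
[(Z/383Z)^× : ⟨128⟩] = 382/191 = 2.

2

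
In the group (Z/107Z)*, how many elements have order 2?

φ(107) = 107 − 1 = 106 = 2 · 53.
(Z/107Z)^× is cyclic (|G| = 106); a cyclic group of order m has exactly φ(d) elements of each order d | m, and none otherwise.
2 | 106, and φ(2) = 2 − 1 = 1.

1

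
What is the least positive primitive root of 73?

5

φ(73) = 73 − 1 = 72 = 2^3 · 3^2.
Test candidates g = 2, 3, … against the prime factors q ∈ {2, 3} of φ(73): g is a generator iff g^(72/q) ≢ 1 for every such q.
g = 2: 2^36 ≡ 1 — hits 1, so not a primitive root.
g = 3: 3^36 ≡ 1 — hits 1, so not a primitive root.
g = 4: 4^36 ≡ 1 — hits 1, so not a primitive root.
g = 5: 5^36 ≡ 72; 5^24 ≡ 8 — none is 1, so 5 is a primitive root.
Hence the least primitive root of 73 is 5.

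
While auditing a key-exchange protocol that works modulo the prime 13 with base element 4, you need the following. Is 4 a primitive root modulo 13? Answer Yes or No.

No

φ(13) = 13 − 1 = 12 = 2^2 · 3.
4 is a primitive root mod 13 iff 4^(φ(13)/q) ≢ 1 for every prime q | φ(13), i.e. q ∈ {2, 3}.
4^6 ≡ 1 (mod 13)  [q = 2: ≡ 1 ✗]
4^4 ≡ 9 (mod 13)  [q = 3: ≢ 1 ✓]
The check at q = 2 fails, so 4 generates a proper subgroup.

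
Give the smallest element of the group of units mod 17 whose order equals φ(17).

φ(17) = 17 − 1 = 16 = 2^4.
Test candidates g = 2, 3, … against the prime factors q ∈ {2} of φ(17): g is a generator iff g^(16/q) ≢ 1 for every such q.
g = 2: 2^8 ≡ 1 — hits 1, so not a primitive root.
g = 3: 3^8 ≡ 16 — none is 1, so 3 is a primitive root.
So 3 is the smallest generator of (Z/17Z)^×.

3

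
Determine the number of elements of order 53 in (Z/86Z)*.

φ(86) = φ(2)·φ(43) = 1·42 = 42 = 2 · 3 · 7.
Since (Z/86Z)^× is cyclic of order 42, the number of elements of order d is φ(d) when d | 42 and 0 otherwise.
Since 53 ∤ 42, the count is 0.

0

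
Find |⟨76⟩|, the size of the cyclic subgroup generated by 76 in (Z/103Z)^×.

17

ord(76) | φ(103) = 103 − 1 = 102 = 2 · 3 · 17.
Divisors of 102: 1, 2, 3, 6, 17, 34, 51, 102.
Evaluate successive powers at the divisors of 102:
76^1 ≡ 76
76^2 ≡ 8
76^3 ≡ 93
76^6 ≡ 100
76^17 ≡ 1
The smallest such exponent is 17, so the order of 76 is 17.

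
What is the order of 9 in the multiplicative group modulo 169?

39

ord(9) | φ(169) = φ(13^2) = 13·(13−1) = 156 = 2^2 · 3 · 13.
Divisors of 156: 1, 2, 3, 4, 6, 12, 13, 26, 39, 52, 78, 156.
Test each divisor d:
9^1 ≡ 9 (mod 169)
9^2 ≡ 81 (mod 169)
9^3 ≡ 53 (mod 169)
9^4 ≡ 139 (mod 169)
9^6 ≡ 105 (mod 169)
9^12 ≡ 40 (mod 169)
9^13 ≡ 22 (mod 169)
9^26 ≡ 146 (mod 169)
9^39 ≡ 1 (mod 169) ✓
So ord_169(9) = 39.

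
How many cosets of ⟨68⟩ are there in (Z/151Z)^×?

ord(68) | φ(151) = 151 − 1 = 150 = 2 · 3 · 5^2.
Divisors of 150: 1, 2, 3, 5, 6, 10, 15, 25, 30, 50, 75, 150.
Compute 68^d (mod 151) for the divisors d until we hit 1:
68^1 ≡ 68 (mod 151)
68^2 ≡ 94 (mod 151)
68^3 ≡ 50 (mod 151)
68^5 ≡ 19 (mod 151)
68^6 ≡ 84 (mod 151)
68^10 ≡ 59 (mod 151)
68^15 ≡ 64 (mod 151)
68^25 ≡ 1 (mod 151) ✓
Thus |⟨68⟩| = ord(68) = 25.
The index is φ(151) / ord(68) = 150 / 25 = 6.

6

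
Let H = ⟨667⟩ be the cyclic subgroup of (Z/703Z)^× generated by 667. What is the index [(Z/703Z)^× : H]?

36

By Lagrange's theorem, ord_703(667) divides φ(703) = φ(19·37) = (19−1)·(37−1) = 18·36 = 648 = 2^3 · 3^4.
Divisors of 648: 1, 2, 3, 4, 6, 8, 9, 12, 18, 24, 27, 36, 54, 72, 81, 108, 162, 216, 324, 648.
Check 667^d mod 703 for each divisor in increasing order:
667^1 ≡ 667
667^2 ≡ 593
667^3 ≡ 445
667^4 ≡ 149
667^6 ≡ 482
667^8 ≡ 408
667^9 ≡ 75
667^12 ≡ 334
667^18 ≡ 1
Thus |⟨667⟩| = ord(667) = 18.
[(Z/703Z)^× : ⟨667⟩] = 648/18 = 36.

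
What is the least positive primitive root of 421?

φ(421) = 421 − 1 = 420 = 2^2 · 3 · 5 · 7.
Test candidates g = 2, 3, … against the prime factors q ∈ {2, 3, 5, 7} of φ(421): g is a generator iff g^(420/q) ≢ 1 for every such q.
g = 2: 2^210 ≡ 420; 2^140 ≡ 400; 2^84 ≡ 279; 2^60 ≡ 370 — none is 1, so 2 is a primitive root.
So 2 is the smallest generator of (Z/421Z)^×.

2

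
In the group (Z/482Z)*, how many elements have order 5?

4

φ(482) = φ(2)·φ(241) = 1·240 = 240 = 2^4 · 3 · 5.
(Z/482Z)^× is cyclic (|G| = 240); a cyclic group of order m has exactly φ(d) elements of each order d | m, and none otherwise.
5 | 240, and φ(5) = 5 − 1 = 4.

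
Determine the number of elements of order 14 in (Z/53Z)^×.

0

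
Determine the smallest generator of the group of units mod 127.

3

φ(127) = 127 − 1 = 126 = 2 · 3^2 · 7.
g is a primitive root iff g^(126/q) ≢ 1 (mod 127) for each prime q ∈ {2, 3, 7}.
g = 2: 2^63 ≡ 1 — hits 1, so not a primitive root.
g = 3: 3^63 ≡ 126; 3^42 ≡ 107; 3^18 ≡ 4 — none is 1, so 3 is a primitive root.
The smallest primitive root modulo 127 is 3.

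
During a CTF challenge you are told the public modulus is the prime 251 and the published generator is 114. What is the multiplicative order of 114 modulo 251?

ord(114) | φ(251) = 251 − 1 = 250 = 2 · 5^3.
Divisors of 250: 1, 2, 5, 10, 25, 50, 125, 250.
Compute 114^d (mod 251) for the divisors d until we hit 1:
114^1 ≡ 114 (mod 251)
114^2 ≡ 195 (mod 251)
114^5 ≡ 80 (mod 251)
114^10 ≡ 125 (mod 251)
114^25 ≡ 20 (mod 251)
114^50 ≡ 149 (mod 251)
114^125 ≡ 1 (mod 251) ✓
Hence ord(114) = 125.

125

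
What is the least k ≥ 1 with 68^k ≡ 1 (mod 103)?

51

Since 68 ∈ (Z/103Z)^×, its order divides φ(103) = 103 − 1 = 102 = 2 · 3 · 17.
Divisors of 102: 1, 2, 3, 6, 17, 34, 51, 102.
Check 68^d mod 103 for each divisor in increasing order:
68^1 ≡ 68 (mod 103)
68^2 ≡ 92 (mod 103)
68^3 ≡ 76 (mod 103)
68^6 ≡ 8 (mod 103)
68^17 ≡ 56 (mod 103)
68^34 ≡ 46 (mod 103)
68^51 ≡ 1 (mod 103) ✓
The smallest such exponent is 51, so the order of 68 is 51.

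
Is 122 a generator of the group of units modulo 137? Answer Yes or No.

φ(137) = 137 − 1 = 136 = 2^3 · 17.
Test 122^(136/q) mod 137 for each prime factor q of 136:
122^68 ≡ 1 (mod 137)  [q = 2: ≡ 1 ✗]
122^8 ≡ 115 (mod 137)  [q = 17: ≢ 1 ✓]
Since 122^68 ≡ 1, the order of 122 divides 68 < 136, so 122 is not a primitive root.

No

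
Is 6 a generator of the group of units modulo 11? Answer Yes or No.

φ(11) = 11 − 1 = 10 = 2 · 5.
An element g generates (Z/11Z)^× iff g^(10/q) ≢ 1 (mod 11) for each prime q ∈ {2, 5}.
6^5 ≡ 10 (mod 11)  [q = 2: ≢ 1 ✓]
6^2 ≡ 3 (mod 11)  [q = 5: ≢ 1 ✓]
All checks pass, so 6 has order 10 and is a primitive root modulo 11.

Yes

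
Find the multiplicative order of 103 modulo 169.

26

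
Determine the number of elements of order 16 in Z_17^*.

8

φ(17) = 17 − 1 = 16 = 2^4.
(Z/17Z)^× is cyclic (|G| = 16); a cyclic group of order m has exactly φ(d) elements of each order d | m, and none otherwise.
16 = 2^4 divides 16, and φ(16) = 8.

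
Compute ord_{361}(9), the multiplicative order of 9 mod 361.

ord(9) | φ(361) = φ(19^2) = 19·(19−1) = 342 = 2 · 3^2 · 19.
Divisors of 342: 1, 2, 3, 6, 9, 18, 19, 38, 57, 114, 171, 342.
Check 9^d mod 361 for each divisor in increasing order:
9^1 ≡ 9
9^2 ≡ 81
9^3 ≡ 7
9^6 ≡ 49
9^9 ≡ 343
9^18 ≡ 324
9^19 ≡ 28
9^38 ≡ 62
9^57 ≡ 292
9^114 ≡ 68
9^171 ≡ 1
So ord_361(9) = 171.

171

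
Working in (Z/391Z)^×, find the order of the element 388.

176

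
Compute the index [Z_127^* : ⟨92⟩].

The order of 92 must divide φ(127) = 127 − 1 = 126 = 2 · 3^2 · 7.
Divisors of 126: 1, 2, 3, 6, 7, 9, 14, 18, 21, 42, 63, 126.
Check 92^d mod 127 for each divisor in increasing order:
92^1 ≡ 92 (mod 127)
92^2 ≡ 82 (mod 127)
92^3 ≡ 51 (mod 127)
92^6 ≡ 61 (mod 127)
92^7 ≡ 24 (mod 127)
92^9 ≡ 63 (mod 127)
92^14 ≡ 68 (mod 127)
92^18 ≡ 32 (mod 127)
92^21 ≡ 108 (mod 127)
92^42 ≡ 107 (mod 127)
92^63 ≡ 126 (mod 127)
92^126 ≡ 1 (mod 127) ✓
The order of 92 is 126, so the subgroup it generates has 126 elements.
[(Z/127Z)^× : ⟨92⟩] = 126/126 = 1.

1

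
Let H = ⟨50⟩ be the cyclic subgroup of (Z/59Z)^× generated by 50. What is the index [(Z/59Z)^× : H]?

1

Since 50 ∈ (Z/59Z)^×, its order divides φ(59) = 59 − 1 = 58 = 2 · 29.
Divisors of 58: 1, 2, 29, 58.
Compute 50^d (mod 59) for the divisors d until we hit 1:
50^1 ≡ 50 (mod 59)
50^2 ≡ 22 (mod 59)
50^29 ≡ 58 (mod 59)
50^58 ≡ 1 (mod 59) ✓
So ord_59(50) = 58, hence |⟨50⟩| = 58.
[(Z/59Z)^× : ⟨50⟩] = 58/58 = 1.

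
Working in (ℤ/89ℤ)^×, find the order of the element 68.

By Lagrange's theorem, ord_89(68) divides φ(89) = 89 − 1 = 88 = 2^3 · 11.
Divisors of 88: 1, 2, 4, 8, 11, 22, 44, 88.
Compute 68^d (mod 89) for the divisors d until we hit 1:
68^1 ≡ 68 (mod 89)
68^2 ≡ 85 (mod 89)
68^4 ≡ 16 (mod 89)
68^8 ≡ 78 (mod 89)
68^11 ≡ 55 (mod 89)
68^22 ≡ 88 (mod 89)
68^44 ≡ 1 (mod 89) ✓
Therefore the multiplicative order of 68 modulo 89 is 44.

44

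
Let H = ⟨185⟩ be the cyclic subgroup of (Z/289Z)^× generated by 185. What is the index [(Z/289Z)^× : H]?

2

Since 185 ∈ (Z/289Z)^×, its order divides φ(289) = φ(17^2) = 17·(17−1) = 272 = 2^4 · 17.
Divisors of 272: 1, 2, 4, 8, 16, 17, 34, 68, 136, 272.
Compute 185^d (mod 289) for the divisors d until we hit 1:
185^1 ≡ 185 (mod 289)
185^2 ≡ 123 (mod 289)
185^4 ≡ 101 (mod 289)
185^8 ≡ 86 (mod 289)
185^16 ≡ 171 (mod 289)
185^17 ≡ 134 (mod 289)
185^34 ≡ 38 (mod 289)
185^68 ≡ 288 (mod 289)
185^136 ≡ 1 (mod 289) ✓
So ord_289(185) = 136, hence |⟨185⟩| = 136.
Index = |(Z/289Z)^×| / |⟨185⟩| = 272 / 136 = 2.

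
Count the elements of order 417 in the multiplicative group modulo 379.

φ(379) = 379 − 1 = 378 = 2 · 3^3 · 7.
(Z/379Z)^× is cyclic (|G| = 378); a cyclic group of order m has exactly φ(d) elements of each order d | m, and none otherwise.
Since 417 ∤ 378, the count is 0.

0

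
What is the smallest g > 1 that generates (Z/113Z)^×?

φ(113) = 113 − 1 = 112 = 2^4 · 7.
Test candidates g = 2, 3, … against the prime factors q ∈ {2, 7} of φ(113): g is a generator iff g^(112/q) ≢ 1 for every such q.
g = 2: 2^56 ≡ 1 — hits 1, so not a primitive root.
g = 3: 3^56 ≡ 112; 3^16 ≡ 49 — none is 1, so 3 is a primitive root.
So 3 is the smallest generator of (Z/113Z)^×.

3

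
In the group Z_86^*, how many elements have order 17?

φ(86) = φ(2)·φ(43) = 1·42 = 42 = 2 · 3 · 7.
(Z/86Z)^× is cyclic (|G| = 42); a cyclic group of order m has exactly φ(d) elements of each order d | m, and none otherwise.
Here 42 is not a multiple of 17, so there are no elements of order 17.

0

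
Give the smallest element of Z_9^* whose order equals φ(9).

2

φ(9) = φ(3^2) = 3·(3−1) = 6 = 2 · 3.
Test candidates g = 2, 3, … against the prime factors q ∈ {2, 3} of φ(9): g is a generator iff g^(6/q) ≢ 1 for every such q.
g = 2: 2^3 ≡ 8; 2^2 ≡ 4 — none is 1, so 2 is a primitive root.
The smallest primitive root modulo 9 is 2.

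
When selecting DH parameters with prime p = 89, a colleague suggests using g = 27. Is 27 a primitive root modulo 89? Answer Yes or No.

Yes

φ(89) = 89 − 1 = 88 = 2^3 · 11.
Test 27^(88/q) mod 89 for each prime factor q of 88:
27^44 ≡ 88 (mod 89)  [q = 2: ≢ 1 ✓]
27^8 ≡ 39 (mod 89)  [q = 11: ≢ 1 ✓]
None equal 1, so ord_89(27) = 88: 27 is a primitive root.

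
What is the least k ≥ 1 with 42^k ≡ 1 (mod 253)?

110

Since 42 ∈ (Z/253Z)^×, its order divides φ(253) = φ(11·23) = (11−1)·(23−1) = 10·22 = 220 = 2^2 · 5 · 11.
Divisors of 220: 1, 2, 4, 5, 10, 11, 20, 22, 44, 55, 110, 220.
Test each divisor d:
42^1 ≡ 42 (mod 253)
42^2 ≡ 246 (mod 253)
42^4 ≡ 49 (mod 253)
42^5 ≡ 34 (mod 253)
42^10 ≡ 144 (mod 253)
42^11 ≡ 229 (mod 253)
42^20 ≡ 243 (mod 253)
42^22 ≡ 70 (mod 253)
42^44 ≡ 93 (mod 253)
42^55 ≡ 45 (mod 253)
42^110 ≡ 1 (mod 253) ✓
The smallest such exponent is 110, so the order of 42 is 110.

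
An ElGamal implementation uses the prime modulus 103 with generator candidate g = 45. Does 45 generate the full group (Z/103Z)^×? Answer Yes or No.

φ(103) = 103 − 1 = 102 = 2 · 3 · 17.
45 is a primitive root mod 103 iff 45^(φ(103)/q) ≢ 1 for every prime q | φ(103), i.e. q ∈ {2, 3, 17}.
45^51 ≡ 102 (mod 103)  [q = 2: ≢ 1 ✓]
45^34 ≡ 56 (mod 103)  [q = 3: ≢ 1 ✓]
45^6 ≡ 76 (mod 103)  [q = 17: ≢ 1 ✓]
Every test exponent gives a nontrivial residue, hence 45 generates the full group.

Yes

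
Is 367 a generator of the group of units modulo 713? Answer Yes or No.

No

713 = 23 · 31 is a product of two distinct odd primes, so (Z/713Z)^× ≅ (Z/23Z)^× × (Z/31Z)^× is not cyclic.
No primitive root modulo 713 exists; in particular 367 is not one.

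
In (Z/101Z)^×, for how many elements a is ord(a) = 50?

φ(101) = 101 − 1 = 100 = 2^2 · 5^2.
In a cyclic group of order 100, there are φ(d) elements of order d for each divisor d of 100, and zero for non-divisors.
50 = 2 · 5^2 divides 100, and φ(50) = 20.

20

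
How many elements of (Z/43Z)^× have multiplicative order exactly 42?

12

φ(43) = 43 − 1 = 42 = 2 · 3 · 7.
(Z/43Z)^× is cyclic (|G| = 42); a cyclic group of order m has exactly φ(d) elements of each order d | m, and none otherwise.
42 = 2 · 3 · 7 divides 42, and φ(42) = 12.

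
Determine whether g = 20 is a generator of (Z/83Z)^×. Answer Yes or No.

Yes

φ(83) = 83 − 1 = 82 = 2 · 41.
It suffices to check that the order of 20 is not a proper divisor of 82: compute 20^(82/q) for q ∈ {2, 41}.
20^41 ≡ 82 (mod 83)  [q = 2: ≢ 1 ✓]
20^2 ≡ 68 (mod 83)  [q = 41: ≢ 1 ✓]
None equal 1, so ord_83(20) = 82: 20 is a primitive root.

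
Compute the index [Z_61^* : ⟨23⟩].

3

The order of 23 must divide φ(61) = 61 − 1 = 60 = 2^2 · 3 · 5.
Divisors of 60: 1, 2, 3, 4, 5, 6, 10, 12, 15, 20, 30, 60.
Compute 23^d (mod 61) for the divisors d until we hit 1:
23^1 ≡ 23 (mod 61)
23^2 ≡ 41 (mod 61)
23^3 ≡ 28 (mod 61)
23^4 ≡ 34 (mod 61)
23^5 ≡ 50 (mod 61)
23^6 ≡ 52 (mod 61)
23^10 ≡ 60 (mod 61)
23^12 ≡ 20 (mod 61)
23^15 ≡ 11 (mod 61)
23^20 ≡ 1 (mod 61) ✓
The order of 23 is 20, so the subgroup it generates has 20 elements.
[(Z/61Z)^× : ⟨23⟩] = 60/20 = 3.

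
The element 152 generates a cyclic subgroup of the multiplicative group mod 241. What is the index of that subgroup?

ord(152) | φ(241) = 241 − 1 = 240 = 2^4 · 3 · 5.
Divisors of 240: 1, 2, 3, 4, 5, 6, 8, 10, 12, 15, 16, 20, 24, 30, 40, 48, 60, 80, 120, 240.
Check 152^d mod 241 for each divisor in increasing order:
152^1 ≡ 152 (mod 241)
152^2 ≡ 209 (mod 241)
152^3 ≡ 197 (mod 241)
152^4 ≡ 60 (mod 241)
152^5 ≡ 203 (mod 241)
152^6 ≡ 8 (mod 241)
152^8 ≡ 226 (mod 241)
152^10 ≡ 239 (mod 241)
152^12 ≡ 64 (mod 241)
152^15 ≡ 76 (mod 241)
152^16 ≡ 225 (mod 241)
152^20 ≡ 4 (mod 241)
152^24 ≡ 240 (mod 241)
152^30 ≡ 233 (mod 241)
152^40 ≡ 16 (mod 241)
152^48 ≡ 1 (mod 241) ✓
The order of 152 is 48, so the subgroup it generates has 48 elements.
The index is φ(241) / ord(152) = 240 / 48 = 5.

5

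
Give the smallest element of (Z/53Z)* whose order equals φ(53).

2

φ(53) = 53 − 1 = 52 = 2^2 · 13.
g is a primitive root iff g^(52/q) ≢ 1 (mod 53) for each prime q ∈ {2, 13}.
g = 2: 2^26 ≡ 52; 2^4 ≡ 16 — none is 1, so 2 is a primitive root.
Hence the least primitive root of 53 is 2.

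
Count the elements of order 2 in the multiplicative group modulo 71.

φ(71) = 71 − 1 = 70 = 2 · 5 · 7.
In a cyclic group of order 70, there are φ(d) elements of order d for each divisor d of 70, and zero for non-divisors.
2 | 70, and φ(2) = 2 − 1 = 1.

1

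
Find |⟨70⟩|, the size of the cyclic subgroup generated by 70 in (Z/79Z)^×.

By Lagrange's theorem, ord_79(70) divides φ(79) = 79 − 1 = 78 = 2 · 3 · 13.
Divisors of 78: 1, 2, 3, 6, 13, 26, 39, 78.
Test each divisor d:
70^1 ≡ 70 (mod 79)
70^2 ≡ 2 (mod 79)
70^3 ≡ 61 (mod 79)
70^6 ≡ 8 (mod 79)
70^13 ≡ 56 (mod 79)
70^26 ≡ 55 (mod 79)
70^39 ≡ 78 (mod 79)
70^78 ≡ 1 (mod 79) ✓
The smallest such exponent is 78, so the order of 70 is 78.

78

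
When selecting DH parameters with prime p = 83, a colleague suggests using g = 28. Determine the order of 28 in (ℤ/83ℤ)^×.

ord(28) | φ(83) = 83 − 1 = 82 = 2 · 41.
Divisors of 82: 1, 2, 41, 82.
Compute 28^d (mod 83) for the divisors d until we hit 1:
28^1 ≡ 28 (mod 83)
28^2 ≡ 37 (mod 83)
28^41 ≡ 1 (mod 83) ✓
The smallest such exponent is 41, so the order of 28 is 41.

41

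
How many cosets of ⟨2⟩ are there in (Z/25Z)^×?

1

ord(2) | φ(25) = φ(5^2) = 5·(5−1) = 20 = 2^2 · 5.
Divisors of 20: 1, 2, 4, 5, 10, 20.
Test each divisor d:
2^1 ≡ 2 (mod 25)
2^2 ≡ 4 (mod 25)
2^4 ≡ 16 (mod 25)
2^5 ≡ 7 (mod 25)
2^10 ≡ 24 (mod 25)
2^20 ≡ 1 (mod 25) ✓
Thus |⟨2⟩| = ord(2) = 20.
[(Z/25Z)^× : ⟨2⟩] = 20/20 = 1.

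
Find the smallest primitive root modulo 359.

7

φ(359) = 359 − 1 = 358 = 2 · 179.
g is a primitive root iff g^(358/q) ≢ 1 (mod 359) for each prime q ∈ {2, 179}.
g = 2: 2^179 ≡ 1 — hits 1, so not a primitive root.
g = 3: 3^179 ≡ 1 — hits 1, so not a primitive root.
g = 4: 4^179 ≡ 1 — hits 1, so not a primitive root.
g = 5: 5^179 ≡ 1 — hits 1, so not a primitive root.
g = 6: 6^179 ≡ 1 — hits 1, so not a primitive root.
g = 7: 7^179 ≡ 358; 7^2 ≡ 49 — none is 1, so 7 is a primitive root.
So 7 is the smallest generator of (Z/359Z)^×.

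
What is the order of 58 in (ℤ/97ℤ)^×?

96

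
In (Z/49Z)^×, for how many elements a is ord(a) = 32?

0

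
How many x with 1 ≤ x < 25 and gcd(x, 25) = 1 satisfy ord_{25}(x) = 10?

4

φ(25) = φ(5^2) = 5·(5−1) = 20 = 2^2 · 5.
(Z/25Z)^× is cyclic (|G| = 20); a cyclic group of order m has exactly φ(d) elements of each order d | m, and none otherwise.
10 = 2 · 5 divides 20, and φ(10) = 4.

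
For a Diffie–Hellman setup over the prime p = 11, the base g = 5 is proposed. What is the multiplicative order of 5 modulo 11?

By Lagrange's theorem, ord_11(5) divides φ(11) = 11 − 1 = 10 = 2 · 5.
Divisors of 10: 1, 2, 5, 10.
Check 5^d mod 11 for each divisor in increasing order:
5^1 ≡ 5 (mod 11)
5^2 ≡ 3 (mod 11)
5^5 ≡ 1 (mod 11) ✓
Therefore the multiplicative order of 5 modulo 11 is 5.

5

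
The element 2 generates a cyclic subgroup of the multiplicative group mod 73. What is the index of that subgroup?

ord(2) | φ(73) = 73 − 1 = 72 = 2^3 · 3^2.
Divisors of 72: 1, 2, 3, 4, 6, 8, 9, 12, 18, 24, 36, 72.
Check 2^d mod 73 for each divisor in increasing order:
2^1 ≡ 2
2^2 ≡ 4
2^3 ≡ 8
2^4 ≡ 16
2^6 ≡ 64
2^8 ≡ 37
2^9 ≡ 1
So ord_73(2) = 9, hence |⟨2⟩| = 9.
Index = |(Z/73Z)^×| / |⟨2⟩| = 72 / 9 = 8.

8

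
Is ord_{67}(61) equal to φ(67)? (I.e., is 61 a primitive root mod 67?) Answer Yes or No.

Yes

φ(67) = 67 − 1 = 66 = 2 · 3 · 11.
Test 61^(66/q) mod 67 for each prime factor q of 66:
61^33 ≡ 66 (mod 67)  [q = 2: ≢ 1 ✓]
61^22 ≡ 37 (mod 67)  [q = 3: ≢ 1 ✓]
61^6 ≡ 24 (mod 67)  [q = 11: ≢ 1 ✓]
Every test exponent gives a nontrivial residue, hence 61 generates the full group.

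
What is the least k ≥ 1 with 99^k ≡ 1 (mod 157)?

13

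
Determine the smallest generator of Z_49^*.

3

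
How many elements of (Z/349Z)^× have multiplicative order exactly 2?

1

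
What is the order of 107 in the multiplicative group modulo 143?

30

By Lagrange's theorem, ord_143(107) divides φ(143) = φ(11·13) = (11−1)·(13−1) = 10·12 = 120 = 2^3 · 3 · 5.
Divisors of 120: 1, 2, 3, 4, 5, 6, 8, 10, 12, 15, 20, 24, 30, 40, 60, 120.
Test each divisor d:
107^1 ≡ 107 (mod 143)
107^2 ≡ 9 (mod 143)
107^3 ≡ 105 (mod 143)
107^4 ≡ 81 (mod 143)
107^5 ≡ 87 (mod 143)
107^6 ≡ 14 (mod 143)
107^8 ≡ 126 (mod 143)
107^10 ≡ 133 (mod 143)
107^12 ≡ 53 (mod 143)
107^15 ≡ 131 (mod 143)
107^20 ≡ 100 (mod 143)
107^24 ≡ 92 (mod 143)
107^30 ≡ 1 (mod 143) ✓
So ord_143(107) = 30.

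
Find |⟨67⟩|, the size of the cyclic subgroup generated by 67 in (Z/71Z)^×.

70

By Lagrange's theorem, ord_71(67) divides φ(71) = 71 − 1 = 70 = 2 · 5 · 7.
Divisors of 70: 1, 2, 5, 7, 10, 14, 35, 70.
Check 67^d mod 71 for each divisor in increasing order:
67^1 ≡ 67 (mod 71)
67^2 ≡ 16 (mod 71)
67^5 ≡ 41 (mod 71)
67^7 ≡ 17 (mod 71)
67^10 ≡ 48 (mod 71)
67^14 ≡ 5 (mod 71)
67^35 ≡ 70 (mod 71)
67^70 ≡ 1 (mod 71) ✓
Therefore the multiplicative order of 67 modulo 71 is 70.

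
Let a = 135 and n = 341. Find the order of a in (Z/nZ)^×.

30

ord(135) | φ(341) = φ(11·31) = (11−1)·(31−1) = 10·30 = 300 = 2^2 · 3 · 5^2.
Divisors of 300: 1, 2, 3, 4, 5, 6, 10, 12, 15, 20, 25, 30, 50, 60, 75, 100, 150, 300.
Check 135^d mod 341 for each divisor in increasing order:
135^1 ≡ 135 (mod 341)
135^2 ≡ 152 (mod 341)
135^3 ≡ 60 (mod 341)
135^4 ≡ 257 (mod 341)
135^5 ≡ 254 (mod 341)
135^6 ≡ 190 (mod 341)
135^10 ≡ 67 (mod 341)
135^12 ≡ 295 (mod 341)
135^15 ≡ 309 (mod 341)
135^20 ≡ 56 (mod 341)
135^25 ≡ 243 (mod 341)
135^30 ≡ 1 (mod 341) ✓
Therefore the multiplicative order of 135 modulo 341 is 30.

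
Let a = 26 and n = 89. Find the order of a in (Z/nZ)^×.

ord(26) | φ(89) = 89 − 1 = 88 = 2^3 · 11.
Divisors of 88: 1, 2, 4, 8, 11, 22, 44, 88.
Test each divisor d:
26^1 ≡ 26 (mod 89)
26^2 ≡ 53 (mod 89)
26^4 ≡ 50 (mod 89)
26^8 ≡ 8 (mod 89)
26^11 ≡ 77 (mod 89)
26^22 ≡ 55 (mod 89)
26^44 ≡ 88 (mod 89)
26^88 ≡ 1 (mod 89) ✓
The smallest such exponent is 88, so the order of 26 is 88.

88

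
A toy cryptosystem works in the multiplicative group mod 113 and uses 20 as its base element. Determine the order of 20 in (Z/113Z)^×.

112

Since 20 ∈ (Z/113Z)^×, its order divides φ(113) = 113 − 1 = 112 = 2^4 · 7.
Divisors of 112: 1, 2, 4, 7, 8, 14, 16, 28, 56, 112.
Test each divisor d:
20^1 ≡ 20 (mod 113)
20^2 ≡ 61 (mod 113)
20^4 ≡ 105 (mod 113)
20^7 ≡ 71 (mod 113)
20^8 ≡ 64 (mod 113)
20^14 ≡ 69 (mod 113)
20^16 ≡ 28 (mod 113)
20^28 ≡ 15 (mod 113)
20^56 ≡ 112 (mod 113)
20^112 ≡ 1 (mod 113) ✓
So ord_113(20) = 112.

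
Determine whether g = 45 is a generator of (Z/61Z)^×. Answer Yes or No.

No

φ(61) = 61 − 1 = 60 = 2^2 · 3 · 5.
An element g generates (Z/61Z)^× iff g^(60/q) ≢ 1 (mod 61) for each prime q ∈ {2, 3, 5}.
45^30 ≡ 1 (mod 61)  [q = 2: ≡ 1 ✗]
45^20 ≡ 47 (mod 61)  [q = 3: ≢ 1 ✓]
45^12 ≡ 34 (mod 61)  [q = 5: ≢ 1 ✓]
The check at q = 2 fails, so 45 generates a proper subgroup.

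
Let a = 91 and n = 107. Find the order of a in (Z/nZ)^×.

106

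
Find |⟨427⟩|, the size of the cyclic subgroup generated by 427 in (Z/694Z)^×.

By Lagrange's theorem, ord_694(427) divides φ(694) = φ(2)·φ(347) = 1·346 = 346 = 2 · 173.
Divisors of 346: 1, 2, 173, 346.
Check 427^d mod 694 for each divisor in increasing order:
427^1 ≡ 427
427^2 ≡ 501
427^173 ≡ 693
427^346 ≡ 1
Hence ord(427) = 346.

346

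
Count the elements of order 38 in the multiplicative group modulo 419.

φ(419) = 419 − 1 = 418 = 2 · 11 · 19.
In a cyclic group of order 418, there are φ(d) elements of order d for each divisor d of 418, and zero for non-divisors.
38 = 2 · 19 divides 418, and φ(38) = 18.

18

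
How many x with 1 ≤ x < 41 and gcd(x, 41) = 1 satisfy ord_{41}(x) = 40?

φ(41) = 41 − 1 = 40 = 2^3 · 5.
Since (Z/41Z)^× is cyclic of order 40, the number of elements of order d is φ(d) when d | 40 and 0 otherwise.
40 = 2^3 · 5 divides 40, and φ(40) = 16.

16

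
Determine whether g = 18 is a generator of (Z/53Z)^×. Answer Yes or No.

φ(53) = 53 − 1 = 52 = 2^2 · 13.
18 is a primitive root mod 53 iff 18^(φ(53)/q) ≢ 1 for every prime q | φ(53), i.e. q ∈ {2, 13}.
18^26 ≡ 52 (mod 53)  [q = 2: ≢ 1 ✓]
18^4 ≡ 36 (mod 53)  [q = 13: ≢ 1 ✓]
None equal 1, so ord_53(18) = 52: 18 is a primitive root.

Yes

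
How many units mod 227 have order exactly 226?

φ(227) = 227 − 1 = 226 = 2 · 113.
Since (Z/227Z)^× is cyclic of order 226, the number of elements of order d is φ(d) when d | 226 and 0 otherwise.
226 = 2 · 113 divides 226, and φ(226) = 112.

112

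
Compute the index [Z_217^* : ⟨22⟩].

6

Since 22 ∈ (Z/217Z)^×, its order divides φ(217) = φ(7·31) = (7−1)·(31−1) = 6·30 = 180 = 2^2 · 3^2 · 5.
Divisors of 180: 1, 2, 3, 4, 5, 6, 9, 10, 12, 15, 18, 20, 30, 36, 45, 60, 90, 180.
Check 22^d mod 217 for each divisor in increasing order:
22^1 ≡ 22 (mod 217)
22^2 ≡ 50 (mod 217)
22^3 ≡ 15 (mod 217)
22^4 ≡ 113 (mod 217)
22^5 ≡ 99 (mod 217)
22^6 ≡ 8 (mod 217)
22^9 ≡ 120 (mod 217)
22^10 ≡ 36 (mod 217)
22^12 ≡ 64 (mod 217)
22^15 ≡ 92 (mod 217)
22^18 ≡ 78 (mod 217)
22^20 ≡ 211 (mod 217)
22^30 ≡ 1 (mod 217) ✓
So ord_217(22) = 30, hence |⟨22⟩| = 30.
The index is φ(217) / ord(22) = 180 / 30 = 6.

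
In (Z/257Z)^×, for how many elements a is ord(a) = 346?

0

φ(257) = 257 − 1 = 256 = 2^8.
Since (Z/257Z)^× is cyclic of order 256, the number of elements of order d is φ(d) when d | 256 and 0 otherwise.
346 does not divide 256, so no element of (Z/257Z)^× has order 346.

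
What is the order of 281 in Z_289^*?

136

The order of 281 must divide φ(289) = φ(17^2) = 17·(17−1) = 272 = 2^4 · 17.
Divisors of 272: 1, 2, 4, 8, 16, 17, 34, 68, 136, 272.
Compute 281^d (mod 289) for the divisors d until we hit 1:
281^1 ≡ 281
281^2 ≡ 64
281^4 ≡ 50
281^8 ≡ 188
281^16 ≡ 86
281^17 ≡ 179
281^34 ≡ 251
281^68 ≡ 288
281^136 ≡ 1
Hence ord(281) = 136.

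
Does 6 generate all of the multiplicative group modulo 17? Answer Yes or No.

Yes

φ(17) = 17 − 1 = 16 = 2^4.
An element g generates (Z/17Z)^× iff g^(16/q) ≢ 1 (mod 17) for each prime q ∈ {2}.
6^8 ≡ 16 (mod 17)  [q = 2: ≢ 1 ✓]
Every test exponent gives a nontrivial residue, hence 6 generates the full group.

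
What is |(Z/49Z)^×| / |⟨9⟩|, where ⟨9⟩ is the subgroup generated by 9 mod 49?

ord(9) | φ(49) = φ(7^2) = 7·(7−1) = 42 = 2 · 3 · 7.
Divisors of 42: 1, 2, 3, 6, 7, 14, 21, 42.
Check 9^d mod 49 for each divisor in increasing order:
9^1 ≡ 9 (mod 49)
9^2 ≡ 32 (mod 49)
9^3 ≡ 43 (mod 49)
9^6 ≡ 36 (mod 49)
9^7 ≡ 30 (mod 49)
9^14 ≡ 18 (mod 49)
9^21 ≡ 1 (mod 49) ✓
Thus |⟨9⟩| = ord(9) = 21.
Index = |(Z/49Z)^×| / |⟨9⟩| = 42 / 21 = 2.

2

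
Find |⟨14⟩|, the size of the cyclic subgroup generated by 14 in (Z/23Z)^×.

22

The order of 14 must divide φ(23) = 23 − 1 = 22 = 2 · 11.
Divisors of 22: 1, 2, 11, 22.
Test each divisor d:
14^1 ≡ 14
14^2 ≡ 12
14^11 ≡ 22
14^22 ≡ 1
Therefore the multiplicative order of 14 modulo 23 is 22.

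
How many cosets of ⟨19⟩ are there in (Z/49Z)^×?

7

The order of 19 must divide φ(49) = φ(7^2) = 7·(7−1) = 42 = 2 · 3 · 7.
Divisors of 42: 1, 2, 3, 6, 7, 14, 21, 42.
Compute 19^d (mod 49) for the divisors d until we hit 1:
19^1 ≡ 19 (mod 49)
19^2 ≡ 18 (mod 49)
19^3 ≡ 48 (mod 49)
19^6 ≡ 1 (mod 49) ✓
So ord_49(19) = 6, hence |⟨19⟩| = 6.
Index = |(Z/49Z)^×| / |⟨19⟩| = 42 / 6 = 7.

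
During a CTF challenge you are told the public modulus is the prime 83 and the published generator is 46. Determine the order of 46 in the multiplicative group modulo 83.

Since 46 ∈ (Z/83Z)^×, its order divides φ(83) = 83 − 1 = 82 = 2 · 41.
Divisors of 82: 1, 2, 41, 82.
Compute 46^d (mod 83) for the divisors d until we hit 1:
46^1 ≡ 46 (mod 83)
46^2 ≡ 41 (mod 83)
46^41 ≡ 82 (mod 83)
46^82 ≡ 1 (mod 83) ✓
Therefore the multiplicative order of 46 modulo 83 is 82.

82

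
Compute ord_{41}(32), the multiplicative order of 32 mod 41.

4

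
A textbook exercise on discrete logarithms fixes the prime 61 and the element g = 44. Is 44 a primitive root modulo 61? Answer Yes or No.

Yes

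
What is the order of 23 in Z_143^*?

6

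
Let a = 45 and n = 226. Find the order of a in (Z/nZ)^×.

112

ord(45) | φ(226) = φ(2)·φ(113) = 1·112 = 112 = 2^4 · 7.
Divisors of 112: 1, 2, 4, 7, 8, 14, 16, 28, 56, 112.
Compute 45^d (mod 226) for the divisors d until we hit 1:
45^1 ≡ 45
45^2 ≡ 217
45^4 ≡ 81
45^7 ≡ 191
45^8 ≡ 7
45^14 ≡ 95
45^16 ≡ 49
45^28 ≡ 211
45^56 ≡ 225
45^112 ≡ 1
So ord_226(45) = 112.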